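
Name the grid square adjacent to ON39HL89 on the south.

ON39hl88

Latitude extended square 9; −1 → 8.
The longitude characters are unchanged.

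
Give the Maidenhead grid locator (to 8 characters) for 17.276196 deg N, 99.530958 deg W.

EK07fg66

Offset from 180°W / 90°S: lon 80.46904°, lat 107.27620°.
Field: 80.46904/20 → 4 → E, 107.27620/10 → 10 → K; chars EK.
Square: 0.46904/2 → 0, 7.27620/1 → 7; chars 07.
Subsquare: 0.46904/0.0833333 → 5 → f, 0.27620/0.0416667 → 6 → g; chars fg.
Extended square: 0.05238/0.00833333 → 6, 0.02620/0.00416667 → 6; chars 66.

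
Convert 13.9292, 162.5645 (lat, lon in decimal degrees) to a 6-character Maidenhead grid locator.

RK13gw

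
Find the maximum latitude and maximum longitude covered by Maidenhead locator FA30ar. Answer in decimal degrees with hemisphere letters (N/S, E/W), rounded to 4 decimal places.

89.2500° S, 73.9167° W

Field F=5, A=0: +5·20° lon, +0·10° lat → SW at lon -80°, lat -90°.
Square 3, 0: +3·2° lon, +0·1° lat → SW at lon -74°, lat -90°.
Subsquare a=0, r=17: +0·0.0833333° lon, +17·0.0416667° lat → SW at lon -74°, lat -89.2917°.
Cell spans 0.0833333° lon × 0.0416667° lat. NE corner is SW corner plus one full cell.
latitude 89.2500° S, longitude 73.9167° W.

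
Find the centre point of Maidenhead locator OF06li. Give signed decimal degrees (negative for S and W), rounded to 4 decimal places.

-33.6458, 100.9583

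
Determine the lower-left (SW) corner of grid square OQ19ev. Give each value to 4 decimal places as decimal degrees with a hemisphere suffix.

Field O=14, Q=16: +14·20° lon, +16·10° lat → SW at lon 100°, lat 70°.
Square 1, 9: +1·2° lon, +9·1° lat → SW at lon 102°, lat 79°.
Subsquare e=4, v=21: +4·0.0833333° lon, +21·0.0416667° lat → SW at lon 102.333°, lat 79.875°.
latitude 79.8750° N, longitude 102.3333° E.

79.8750° N, 102.3333° E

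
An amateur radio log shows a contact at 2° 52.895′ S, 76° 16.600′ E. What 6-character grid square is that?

Offset from 180°W / 90°S: lon 256.2767°, lat 87.1184°.
Field: 256.2767/20 → 12 → M, 87.1184/10 → 8 → I; chars MI.
Square: 16.2767/2 → 8, 7.1184/1 → 7; chars 87.
Subsquare: 0.2767/0.0833333 → 3 → d, 0.1184/0.0416667 → 2 → c; chars dc.

MI87dc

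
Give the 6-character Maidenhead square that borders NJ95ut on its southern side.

NJ95us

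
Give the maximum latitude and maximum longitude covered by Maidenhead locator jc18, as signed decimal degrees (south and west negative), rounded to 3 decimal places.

Field J=9, C=2: +9·20° lon, +2·10° lat → SW at lon 0°, lat -70°.
Square 1, 8: +1·2° lon, +8·1° lat → SW at lon 2°, lat -62°.
Cell spans 2° lon × 1° lat. NE corner is SW corner plus one full cell.
latitude -61.000, longitude 4.000.

-61.000, 4.000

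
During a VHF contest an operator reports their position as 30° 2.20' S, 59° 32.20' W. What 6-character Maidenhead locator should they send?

Shift to the Maidenhead origin (180°W, 90°S): lon 120.4633, lat 59.9633.
Field: lon ⌊120.4633/20⌋ = 6 → G; lat ⌊59.9633/10⌋ = 5 → F.
Square: lon ⌊0.4633/2⌋ = 0; lat ⌊9.9633/1⌋ = 9.
Subsquare: lon ⌊0.4633/0.0833333⌋ = 5 → f; lat ⌊0.9633/0.0416667⌋ = 23 → x.

GF09fx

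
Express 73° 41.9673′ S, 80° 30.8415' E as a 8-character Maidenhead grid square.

Offset from 180°W / 90°S: lon 260.51403°, lat 16.30054°.
Field: 260.51403/20 → 13 → N, 16.30054/10 → 1 → B; chars NB.
Square: 0.51403/2 → 0, 6.30054/1 → 6; chars 06.
Subsquare: 0.51403/0.0833333 → 6 → g, 0.30054/0.0416667 → 7 → h; chars gh.
Extended square: 0.01403/0.00833333 → 1, 0.00888/0.00416667 → 2; chars 12.

NB06gh12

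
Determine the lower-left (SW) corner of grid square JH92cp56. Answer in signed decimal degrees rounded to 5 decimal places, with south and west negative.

-17.35000, 18.20833

Field J=9, H=7: +9·20° lon, +7·10° lat → SW at lon 0°, lat -20°.
Square 9, 2: +9·2° lon, +2·1° lat → SW at lon 18°, lat -18°.
Subsquare c=2, p=15: +2·0.0833333° lon, +15·0.0416667° lat → SW at lon 18.1667°, lat -17.375°.
Extended square 5, 6: +5·0.00833333° lon, +6·0.00416667° lat → SW at lon 18.2083°, lat -17.35°.
latitude -17.35000, longitude 18.20833.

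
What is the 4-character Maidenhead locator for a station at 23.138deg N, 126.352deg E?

PL33

Offset from 180°W / 90°S: lon 306.35°, lat 113.14°.
Field: 306.35/20 → 15 → P, 113.14/10 → 11 → L; chars PL.
Square: 6.35/2 → 3, 3.14/1 → 3; chars 33.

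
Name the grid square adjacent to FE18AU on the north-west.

Longitude subsquare a = 0; −1 → -1, wraps to 23 = x, carry into square.
Longitude square 1; −1 → 0.
Latitude subsquare u = 20; +1 → 21 = v.

FE08xv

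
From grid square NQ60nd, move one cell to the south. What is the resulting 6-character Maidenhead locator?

NQ60nc

Latitude subsquare d = 3; −1 → 2 = c.
The longitude characters are unchanged.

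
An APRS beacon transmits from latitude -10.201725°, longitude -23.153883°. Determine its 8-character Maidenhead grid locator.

HH89kt11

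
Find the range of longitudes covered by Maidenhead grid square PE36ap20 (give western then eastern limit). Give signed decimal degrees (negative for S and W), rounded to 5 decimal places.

126.01667, 126.02500

Field P=15, E=4: +15·20° lon, +4·10° lat → SW at lon 120°, lat -50°.
Square 3, 6: +3·2° lon, +6·1° lat → SW at lon 126°, lat -44°.
Subsquare a=0, p=15: +0·0.0833333° lon, +15·0.0416667° lat → SW at lon 126°, lat -43.375°.
Extended square 2, 0: +2·0.00833333° lon, +0·0.00416667° lat → SW at lon 126.017°, lat -43.375°.
Cell spans 0.00833333° lon × 0.00416667° lat.
west 126.01667, east 126.02500.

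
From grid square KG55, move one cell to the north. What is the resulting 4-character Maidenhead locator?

KG56

Latitude square 5; +1 → 6.
The longitude characters are unchanged.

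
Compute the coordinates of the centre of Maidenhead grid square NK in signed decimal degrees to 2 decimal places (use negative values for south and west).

15.00, 90.00

Field N=13, K=10: +13·20° lon, +10·10° lat → SW at lon 80°, lat 10°.
Cell spans 20° lon × 10° lat. Centre is SW corner plus half of each.
latitude 15.00, longitude 90.00.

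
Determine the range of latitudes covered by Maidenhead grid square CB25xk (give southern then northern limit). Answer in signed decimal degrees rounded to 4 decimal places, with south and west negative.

Field C=2, B=1: +2·20° lon, +1·10° lat → SW at lon -140°, lat -80°.
Square 2, 5: +2·2° lon, +5·1° lat → SW at lon -136°, lat -75°.
Subsquare x=23, k=10: +23·0.0833333° lon, +10·0.0416667° lat → SW at lon -134.083°, lat -74.5833°.
Cell spans 0.0833333° lon × 0.0416667° lat.
south -74.5833, north -74.5417.

-74.5833, -74.5417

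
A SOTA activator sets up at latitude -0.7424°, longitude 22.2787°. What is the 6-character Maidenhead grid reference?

Offset from 180°W / 90°S: lon 202.2787°, lat 89.2576°.
Field: lon ⌊202.2787/20⌋ = 10 → K; lat ⌊89.2576/10⌋ = 8 → I.
Square: lon ⌊2.2787/2⌋ = 1; lat ⌊9.2576/1⌋ = 9.
Subsquare: lon ⌊0.2787/0.0833333⌋ = 3 → d; lat ⌊0.2576/0.0416667⌋ = 6 → g.

KI19dg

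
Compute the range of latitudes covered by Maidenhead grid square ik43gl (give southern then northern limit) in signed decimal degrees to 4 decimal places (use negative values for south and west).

13.4583, 13.5000

Field I=8, K=10: +8·20° lon, +10·10° lat → SW at lon -20°, lat 10°.
Square 4, 3: +4·2° lon, +3·1° lat → SW at lon -12°, lat 13°.
Subsquare g=6, l=11: +6·0.0833333° lon, +11·0.0416667° lat → SW at lon -11.5°, lat 13.4583°.
Cell spans 0.0833333° lon × 0.0416667° lat.
south 13.4583, north 13.5000.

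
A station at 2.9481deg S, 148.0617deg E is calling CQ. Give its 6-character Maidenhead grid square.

QI47ab

Add 180° to longitude and 90° to latitude: 328.0617, 87.0519.
Field: 328.0617/20 → 16 → Q, 87.0519/10 → 8 → I; chars QI.
Square: 8.0617/2 → 4, 7.0519/1 → 7; chars 47.
Subsquare: 0.0617/0.0833333 → 0 → a, 0.0519/0.0416667 → 1 → b; chars ab.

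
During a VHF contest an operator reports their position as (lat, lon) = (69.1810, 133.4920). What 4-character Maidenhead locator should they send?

PP69

Offset from 180°W / 90°S: lon 313.49°, lat 159.18°.
Field (20°×10°, letters A–R): lon ⌊313.49/20⌋ = 15 → P; lat ⌊159.18/10⌋ = 15 → P.
Square (2°×1°, digits 0–9): lon ⌊13.49/2⌋ = 6; lat ⌊9.18/1⌋ = 9.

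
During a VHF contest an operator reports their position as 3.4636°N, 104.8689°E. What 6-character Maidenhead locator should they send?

OJ23kl

Offset from 180°W / 90°S: lon 284.8689°, lat 93.4636°.
Field: lon ⌊284.8689/20⌋ = 14 → O; lat ⌊93.4636/10⌋ = 9 → J.
Square: lon ⌊4.8689/2⌋ = 2; lat ⌊3.4636/1⌋ = 3.
Subsquare: lon ⌊0.8689/0.0833333⌋ = 10 → k; lat ⌊0.4636/0.0416667⌋ = 11 → l.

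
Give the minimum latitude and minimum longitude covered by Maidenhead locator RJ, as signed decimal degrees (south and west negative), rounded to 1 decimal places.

Field R=17, J=9: +17·20° lon, +9·10° lat → SW at lon 160°, lat 0°.
latitude 0.0, longitude 160.0.

0.0, 160.0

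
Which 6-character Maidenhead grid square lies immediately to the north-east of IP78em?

Longitude subsquare e = 4; +1 → 5 = f.
Latitude subsquare m = 12; +1 → 13 = n.

IP78fn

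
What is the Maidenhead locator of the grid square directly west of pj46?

PJ36

Longitude square 4; −1 → 3.
The latitude characters are unchanged.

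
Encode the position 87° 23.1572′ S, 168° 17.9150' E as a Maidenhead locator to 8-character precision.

RA42do57

Offset from 180°W / 90°S: lon 348.29858°, lat 2.61405°.
Field: lon ⌊348.29858/20⌋ = 17 → R; lat ⌊2.61405/10⌋ = 0 → A.
Square: lon ⌊8.29858/2⌋ = 4; lat ⌊2.61405/1⌋ = 2.
Subsquare: lon ⌊0.29858/0.0833333⌋ = 3 → d; lat ⌊0.61405/0.0416667⌋ = 14 → o.
Extended square: lon ⌊0.04858/0.00833333⌋ = 5; lat ⌊0.03071/0.00416667⌋ = 7.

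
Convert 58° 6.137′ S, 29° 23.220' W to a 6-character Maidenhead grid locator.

HD51hv

Add 180° to longitude and 90° to latitude: 150.6130, 31.8977.
Field: lon ⌊150.6130/20⌋ = 7 → H; lat ⌊31.8977/10⌋ = 3 → D.
Square: lon ⌊10.6130/2⌋ = 5; lat ⌊1.8977/1⌋ = 1.
Subsquare: lon ⌊0.6130/0.0833333⌋ = 7 → h; lat ⌊0.8977/0.0416667⌋ = 21 → v.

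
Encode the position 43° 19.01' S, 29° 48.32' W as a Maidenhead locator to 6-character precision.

HE56cq

Add 180° to longitude and 90° to latitude: 150.1947, 46.6832.
Field: 150.1947/20 → 7 → H, 46.6832/10 → 4 → E; chars HE.
Square: 10.1947/2 → 5, 6.6832/1 → 6; chars 56.
Subsquare: 0.1947/0.0833333 → 2 → c, 0.6832/0.0416667 → 16 → q; chars cq.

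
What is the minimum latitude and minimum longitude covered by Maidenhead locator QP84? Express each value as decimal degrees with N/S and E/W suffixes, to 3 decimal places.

64.000° N, 156.000° E

Field Q=16, P=15: +16·20° lon, +15·10° lat → SW at lon 140°, lat 60°.
Square 8, 4: +8·2° lon, +4·1° lat → SW at lon 156°, lat 64°.
latitude 64.000° N, longitude 156.000° E.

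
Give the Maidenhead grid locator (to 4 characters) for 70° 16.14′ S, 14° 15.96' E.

Offset from 180°W / 90°S: lon 194.27°, lat 19.73°.
Field: lon ⌊194.27/20⌋ = 9 → J; lat ⌊19.73/10⌋ = 1 → B.
Square: lon ⌊14.27/2⌋ = 7; lat ⌊9.73/1⌋ = 9.

JB79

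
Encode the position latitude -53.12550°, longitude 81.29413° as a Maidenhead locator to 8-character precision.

Add 180° to longitude and 90° to latitude: 261.29413, 36.87450.
Field (20°×10°, letters A–R): 261.29413/20 → 13 → N, 36.87450/10 → 3 → D; chars ND.
Square (2°×1°, digits 0–9): 1.29413/2 → 0, 6.87450/1 → 6; chars 06.
Subsquare (5′×2.5′, letters a–x): 1.29413/0.0833333 → 15 → p, 0.87450/0.0416667 → 20 → u; chars pu.
Extended square (30″×15″, digits 0–9): 0.04413/0.00833333 → 5, 0.04117/0.00416667 → 9; chars 59.

ND06pu59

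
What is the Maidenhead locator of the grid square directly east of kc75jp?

Longitude subsquare j = 9; +1 → 10 = k.
The latitude characters are unchanged.

KC75kp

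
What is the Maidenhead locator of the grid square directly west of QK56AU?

QK46xu

Longitude subsquare a = 0; −1 → -1, wraps to 23 = x, carry into square.
Longitude square 5; −1 → 4.
The latitude characters are unchanged.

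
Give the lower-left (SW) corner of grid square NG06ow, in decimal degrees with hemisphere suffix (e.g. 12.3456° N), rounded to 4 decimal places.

23.0833° S, 81.1667° E

Field N=13, G=6: +13·20° lon, +6·10° lat → SW at lon 80°, lat -30°.
Square 0, 6: +0·2° lon, +6·1° lat → SW at lon 80°, lat -24°.
Subsquare o=14, w=22: +14·0.0833333° lon, +22·0.0416667° lat → SW at lon 81.1667°, lat -23.0833°.
latitude 23.0833° S, longitude 81.1667° E.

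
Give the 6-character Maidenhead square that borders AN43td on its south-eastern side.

Longitude subsquare t = 19; +1 → 20 = u.
Latitude subsquare d = 3; −1 → 2 = c.

AN43uc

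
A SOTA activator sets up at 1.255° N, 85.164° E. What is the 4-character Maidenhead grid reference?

NJ21

Add 180° to longitude and 90° to latitude: 265.16, 91.25.
Field: lon ⌊265.16/20⌋ = 13 → N; lat ⌊91.25/10⌋ = 9 → J.
Square: lon ⌊5.16/2⌋ = 2; lat ⌊1.25/1⌋ = 1.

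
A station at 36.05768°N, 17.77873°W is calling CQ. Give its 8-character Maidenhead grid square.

Add 180° to longitude and 90° to latitude: 162.22127, 126.05768.
Field: lon ⌊162.22127/20⌋ = 8 → I; lat ⌊126.05768/10⌋ = 12 → M.
Square: lon ⌊2.22127/2⌋ = 1; lat ⌊6.05768/1⌋ = 6.
Subsquare: lon ⌊0.22127/0.0833333⌋ = 2 → c; lat ⌊0.05768/0.0416667⌋ = 1 → b.
Extended square: lon ⌊0.05460/0.00833333⌋ = 6; lat ⌊0.01601/0.00416667⌋ = 3.

IM16cb63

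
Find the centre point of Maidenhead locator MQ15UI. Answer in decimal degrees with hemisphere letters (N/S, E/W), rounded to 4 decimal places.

75.3542° N, 63.7083° E

Field M=12, Q=16: +12·20° lon, +16·10° lat → SW at lon 60°, lat 70°.
Square 1, 5: +1·2° lon, +5·1° lat → SW at lon 62°, lat 75°.
Subsquare u=20, i=8: +20·0.0833333° lon, +8·0.0416667° lat → SW at lon 63.6667°, lat 75.3333°.
Cell spans 0.0833333° lon × 0.0416667° lat. Centre is SW corner plus half of each.
latitude 75.3542° N, longitude 63.7083° E.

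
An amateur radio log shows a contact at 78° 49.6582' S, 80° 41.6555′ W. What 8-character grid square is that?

EB91pe61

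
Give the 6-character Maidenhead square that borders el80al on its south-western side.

Longitude subsquare a = 0; −1 → -1, wraps to 23 = x, carry into square.
Longitude square 8; −1 → 7.
Latitude subsquare l = 11; −1 → 10 = k.

EL70xk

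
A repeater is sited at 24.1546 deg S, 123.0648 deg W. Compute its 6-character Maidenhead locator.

Offset from 180°W / 90°S: lon 56.9352°, lat 65.8454°.
Field: 56.9352/20 → 2 → C, 65.8454/10 → 6 → G; chars CG.
Square: 16.9352/2 → 8, 5.8454/1 → 5; chars 85.
Subsquare: 0.9352/0.0833333 → 11 → l, 0.8454/0.0416667 → 20 → u; chars lu.

CG85lu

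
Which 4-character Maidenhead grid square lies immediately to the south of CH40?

CG49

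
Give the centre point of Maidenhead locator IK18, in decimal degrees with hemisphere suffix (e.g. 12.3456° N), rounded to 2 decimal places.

Field I=8, K=10: +8·20° lon, +10·10° lat → SW at lon -20°, lat 10°.
Square 1, 8: +1·2° lon, +8·1° lat → SW at lon -18°, lat 18°.
Cell spans 2° lon × 1° lat. Centre is SW corner plus half of each.
latitude 18.50° N, longitude 17.00° W.

18.50° N, 17.00° W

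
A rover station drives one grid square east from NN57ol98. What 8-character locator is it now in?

NN57pl08

Longitude extended square 9; +1 → 10, wraps to 0, carry into subsquare.
Longitude subsquare o = 14; +1 → 15 = p.
The latitude characters are unchanged.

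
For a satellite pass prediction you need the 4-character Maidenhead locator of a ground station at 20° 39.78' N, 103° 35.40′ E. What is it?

OL10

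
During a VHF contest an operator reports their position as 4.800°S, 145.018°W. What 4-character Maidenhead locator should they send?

Add 180° to longitude and 90° to latitude: 34.98, 85.20.
Field: 34.98/20 → 1 → B, 85.20/10 → 8 → I; chars BI.
Square: 14.98/2 → 7, 5.20/1 → 5; chars 75.

BI75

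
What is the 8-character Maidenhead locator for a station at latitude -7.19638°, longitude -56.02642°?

Shift to the Maidenhead origin (180°W, 90°S): lon 123.97358, lat 82.80362.
Field (20°×10°, letters A–R): 123.97358/20 → 6 → G, 82.80362/10 → 8 → I; chars GI.
Square (2°×1°, digits 0–9): 3.97358/2 → 1, 2.80362/1 → 2; chars 12.
Subsquare (5′×2.5′, letters a–x): 1.97358/0.0833333 → 23 → x, 0.80362/0.0416667 → 19 → t; chars xt.
Extended square (30″×15″, digits 0–9): 0.05691/0.00833333 → 6, 0.01195/0.00416667 → 2; chars 62.

GI12xt62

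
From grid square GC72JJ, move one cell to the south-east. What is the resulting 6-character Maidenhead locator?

GC72ki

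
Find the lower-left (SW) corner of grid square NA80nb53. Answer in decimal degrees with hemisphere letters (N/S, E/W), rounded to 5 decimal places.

89.94583° S, 97.12500° E

Field N=13, A=0: +13·20° lon, +0·10° lat → SW at lon 80°, lat -90°.
Square 8, 0: +8·2° lon, +0·1° lat → SW at lon 96°, lat -90°.
Subsquare n=13, b=1: +13·0.0833333° lon, +1·0.0416667° lat → SW at lon 97.0833°, lat -89.9583°.
Extended square 5, 3: +5·0.00833333° lon, +3·0.00416667° lat → SW at lon 97.125°, lat -89.9458°.
latitude 89.94583° S, longitude 97.12500° E.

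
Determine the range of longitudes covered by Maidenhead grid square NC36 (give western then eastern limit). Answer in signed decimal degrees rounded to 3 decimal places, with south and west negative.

86.000, 88.000

Field N=13, C=2: +13·20° lon, +2·10° lat → SW at lon 80°, lat -70°.
Square 3, 6: +3·2° lon, +6·1° lat → SW at lon 86°, lat -64°.
Cell spans 2° lon × 1° lat.
west 86.000, east 88.000.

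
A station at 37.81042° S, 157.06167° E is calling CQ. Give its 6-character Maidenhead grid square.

QF82me

Add 180° to longitude and 90° to latitude: 337.0617, 52.1896.
Field (20°×10°, letters A–R): lon ⌊337.0617/20⌋ = 16 → Q; lat ⌊52.1896/10⌋ = 5 → F.
Square (2°×1°, digits 0–9): lon ⌊17.0617/2⌋ = 8; lat ⌊2.1896/1⌋ = 2.
Subsquare (5′×2.5′, letters a–x): lon ⌊1.0617/0.0833333⌋ = 12 → m; lat ⌊0.1896/0.0416667⌋ = 4 → e.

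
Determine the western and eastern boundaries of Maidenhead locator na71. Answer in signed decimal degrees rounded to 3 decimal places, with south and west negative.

94.000, 96.000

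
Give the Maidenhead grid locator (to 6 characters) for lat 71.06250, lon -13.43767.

IQ31gb

Shift to the Maidenhead origin (180°W, 90°S): lon 166.5623, lat 161.0625.
Field: lon ⌊166.5623/20⌋ = 8 → I; lat ⌊161.0625/10⌋ = 16 → Q.
Square: lon ⌊6.5623/2⌋ = 3; lat ⌊1.0625/1⌋ = 1.
Subsquare: lon ⌊0.5623/0.0833333⌋ = 6 → g; lat ⌊0.0625/0.0416667⌋ = 1 → b.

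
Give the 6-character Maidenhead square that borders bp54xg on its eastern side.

BP64ag

Longitude subsquare x = 23; +1 → 24, wraps to 0 = a, carry into square.
Longitude square 5; +1 → 6.
The latitude characters are unchanged.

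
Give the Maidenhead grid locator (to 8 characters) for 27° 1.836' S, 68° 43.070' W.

FG52px32

Add 180° to longitude and 90° to latitude: 111.28217, 62.96940.
Field: lon ⌊111.28217/20⌋ = 5 → F; lat ⌊62.96940/10⌋ = 6 → G.
Square: lon ⌊11.28217/2⌋ = 5; lat ⌊2.96940/1⌋ = 2.
Subsquare: lon ⌊1.28217/0.0833333⌋ = 15 → p; lat ⌊0.96940/0.0416667⌋ = 23 → x.
Extended square: lon ⌊0.03217/0.00833333⌋ = 3; lat ⌊0.01107/0.00416667⌋ = 2.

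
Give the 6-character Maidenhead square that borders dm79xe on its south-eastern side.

DM89ad

Longitude subsquare x = 23; +1 → 24, wraps to 0 = a, carry into square.
Longitude square 7; +1 → 8.
Latitude subsquare e = 4; −1 → 3 = d.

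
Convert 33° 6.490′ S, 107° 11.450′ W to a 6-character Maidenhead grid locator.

DF66jv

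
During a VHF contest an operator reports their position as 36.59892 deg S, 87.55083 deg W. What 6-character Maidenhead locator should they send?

Offset from 180°W / 90°S: lon 92.4492°, lat 53.4011°.
Field: lon ⌊92.4492/20⌋ = 4 → E; lat ⌊53.4011/10⌋ = 5 → F.
Square: lon ⌊12.4492/2⌋ = 6; lat ⌊3.4011/1⌋ = 3.
Subsquare: lon ⌊0.4492/0.0833333⌋ = 5 → f; lat ⌊0.4011/0.0416667⌋ = 9 → j.

EF63fj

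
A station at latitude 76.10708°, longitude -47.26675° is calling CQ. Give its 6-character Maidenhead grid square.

GQ66ic

Offset from 180°W / 90°S: lon 132.7332°, lat 166.1071°.
Field (20°×10°, letters A–R): lon ⌊132.7332/20⌋ = 6 → G; lat ⌊166.1071/10⌋ = 16 → Q.
Square (2°×1°, digits 0–9): lon ⌊12.7332/2⌋ = 6; lat ⌊6.1071/1⌋ = 6.
Subsquare (5′×2.5′, letters a–x): lon ⌊0.7332/0.0833333⌋ = 8 → i; lat ⌊0.1071/0.0416667⌋ = 2 → c.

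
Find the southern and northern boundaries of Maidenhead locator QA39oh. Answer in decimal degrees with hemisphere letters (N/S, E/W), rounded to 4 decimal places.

80.7083° S, 80.6667° S

Field Q=16, A=0: +16·20° lon, +0·10° lat → SW at lon 140°, lat -90°.
Square 3, 9: +3·2° lon, +9·1° lat → SW at lon 146°, lat -81°.
Subsquare o=14, h=7: +14·0.0833333° lon, +7·0.0416667° lat → SW at lon 147.167°, lat -80.7083°.
Cell spans 0.0833333° lon × 0.0416667° lat.
south 80.7083° S, north 80.6667° S.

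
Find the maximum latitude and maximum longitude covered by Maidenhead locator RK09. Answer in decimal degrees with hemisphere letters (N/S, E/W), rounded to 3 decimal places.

20.000° N, 162.000° E

Field R=17, K=10: +17·20° lon, +10·10° lat → SW at lon 160°, lat 10°.
Square 0, 9: +0·2° lon, +9·1° lat → SW at lon 160°, lat 19°.
Cell spans 2° lon × 1° lat. NE corner is SW corner plus one full cell.
latitude 20.000° N, longitude 162.000° E.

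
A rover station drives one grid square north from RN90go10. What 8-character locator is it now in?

RN90go11

Latitude extended square 0; +1 → 1.
The longitude characters are unchanged.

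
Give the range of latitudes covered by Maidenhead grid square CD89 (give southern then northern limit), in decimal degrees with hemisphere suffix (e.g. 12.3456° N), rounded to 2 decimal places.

51.00° S, 50.00° S

Field C=2, D=3: +2·20° lon, +3·10° lat → SW at lon -140°, lat -60°.
Square 8, 9: +8·2° lon, +9·1° lat → SW at lon -124°, lat -51°.
Cell spans 2° lon × 1° lat.
south 51.00° S, north 50.00° S.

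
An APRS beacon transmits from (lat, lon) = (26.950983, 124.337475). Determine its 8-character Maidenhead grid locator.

Add 180° to longitude and 90° to latitude: 304.33747, 116.95098.
Field: lon ⌊304.33747/20⌋ = 15 → P; lat ⌊116.95098/10⌋ = 11 → L.
Square: lon ⌊4.33747/2⌋ = 2; lat ⌊6.95098/1⌋ = 6.
Subsquare: lon ⌊0.33747/0.0833333⌋ = 4 → e; lat ⌊0.95098/0.0416667⌋ = 22 → w.
Extended square: lon ⌊0.00414/0.00833333⌋ = 0; lat ⌊0.03432/0.00416667⌋ = 8.

PL26ew08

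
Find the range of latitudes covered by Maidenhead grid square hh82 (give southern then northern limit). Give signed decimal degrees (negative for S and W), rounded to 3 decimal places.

-18.000, -17.000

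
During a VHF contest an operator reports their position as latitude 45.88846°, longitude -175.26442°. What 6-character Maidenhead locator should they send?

AN25iv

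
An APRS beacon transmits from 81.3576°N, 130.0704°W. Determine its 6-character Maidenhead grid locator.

CR41xi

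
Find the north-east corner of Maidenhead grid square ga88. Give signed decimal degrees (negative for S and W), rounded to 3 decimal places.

Field G=6, A=0: +6·20° lon, +0·10° lat → SW at lon -60°, lat -90°.
Square 8, 8: +8·2° lon, +8·1° lat → SW at lon -44°, lat -82°.
Cell spans 2° lon × 1° lat. NE corner is SW corner plus one full cell.
latitude -81.000, longitude -42.000.

-81.000, -42.000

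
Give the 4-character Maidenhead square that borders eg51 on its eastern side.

EG61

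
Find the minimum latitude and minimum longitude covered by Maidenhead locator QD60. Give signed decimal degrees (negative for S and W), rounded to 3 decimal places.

Field Q=16, D=3: +16·20° lon, +3·10° lat → SW at lon 140°, lat -60°.
Square 6, 0: +6·2° lon, +0·1° lat → SW at lon 152°, lat -60°.
latitude -60.000, longitude 152.000.

-60.000, 152.000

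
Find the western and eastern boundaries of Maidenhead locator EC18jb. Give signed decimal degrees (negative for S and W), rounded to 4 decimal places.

-97.2500, -97.1667

Field E=4, C=2: +4·20° lon, +2·10° lat → SW at lon -100°, lat -70°.
Square 1, 8: +1·2° lon, +8·1° lat → SW at lon -98°, lat -62°.
Subsquare j=9, b=1: +9·0.0833333° lon, +1·0.0416667° lat → SW at lon -97.25°, lat -61.9583°.
Cell spans 0.0833333° lon × 0.0416667° lat.
west -97.2500, east -97.1667.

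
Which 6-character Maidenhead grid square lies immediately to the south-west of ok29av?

OK19xu

Longitude subsquare a = 0; −1 → -1, wraps to 23 = x, carry into square.
Longitude square 2; −1 → 1.
Latitude subsquare v = 21; −1 → 20 = u.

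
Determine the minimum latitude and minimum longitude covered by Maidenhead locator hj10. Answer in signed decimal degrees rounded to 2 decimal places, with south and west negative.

0.00, -38.00

Field H=7, J=9: +7·20° lon, +9·10° lat → SW at lon -40°, lat 0°.
Square 1, 0: +1·2° lon, +0·1° lat → SW at lon -38°, lat 0°.
latitude 0.00, longitude -38.00.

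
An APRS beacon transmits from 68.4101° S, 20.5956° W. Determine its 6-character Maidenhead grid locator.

Shift to the Maidenhead origin (180°W, 90°S): lon 159.4044, lat 21.5899.
Field: 159.4044/20 → 7 → H, 21.5899/10 → 2 → C; chars HC.
Square: 19.4044/2 → 9, 1.5899/1 → 1; chars 91.
Subsquare: 1.4044/0.0833333 → 16 → q, 0.5899/0.0416667 → 14 → o; chars qo.

HC91qo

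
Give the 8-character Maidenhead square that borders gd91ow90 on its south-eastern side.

GD91pv09

Longitude extended square 9; +1 → 10, wraps to 0, carry into subsquare.
Longitude subsquare o = 14; +1 → 15 = p.
Latitude extended square 0; −1 → -1, wraps to 9, carry into subsquare.
Latitude subsquare w = 22; −1 → 21 = v.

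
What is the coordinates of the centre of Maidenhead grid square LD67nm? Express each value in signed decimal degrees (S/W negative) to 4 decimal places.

-52.4792, 53.1250

Field L=11, D=3: +11·20° lon, +3·10° lat → SW at lon 40°, lat -60°.
Square 6, 7: +6·2° lon, +7·1° lat → SW at lon 52°, lat -53°.
Subsquare n=13, m=12: +13·0.0833333° lon, +12·0.0416667° lat → SW at lon 53.0833°, lat -52.5°.
Cell spans 0.0833333° lon × 0.0416667° lat. Centre is SW corner plus half of each.
latitude -52.4792, longitude 53.1250.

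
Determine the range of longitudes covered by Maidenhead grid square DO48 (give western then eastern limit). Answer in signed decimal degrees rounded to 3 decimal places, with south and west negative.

Field D=3, O=14: +3·20° lon, +14·10° lat → SW at lon -120°, lat 50°.
Square 4, 8: +4·2° lon, +8·1° lat → SW at lon -112°, lat 58°.
Cell spans 2° lon × 1° lat.
west -112.000, east -110.000.

-112.000, -110.000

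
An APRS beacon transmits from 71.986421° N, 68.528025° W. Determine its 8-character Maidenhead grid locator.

FQ51rx66

Add 180° to longitude and 90° to latitude: 111.47198, 161.98642.
Field: lon ⌊111.47198/20⌋ = 5 → F; lat ⌊161.98642/10⌋ = 16 → Q.
Square: lon ⌊11.47198/2⌋ = 5; lat ⌊1.98642/1⌋ = 1.
Subsquare: lon ⌊1.47198/0.0833333⌋ = 17 → r; lat ⌊0.98642/0.0416667⌋ = 23 → x.
Extended square: lon ⌊0.05531/0.00833333⌋ = 6; lat ⌊0.02809/0.00416667⌋ = 6.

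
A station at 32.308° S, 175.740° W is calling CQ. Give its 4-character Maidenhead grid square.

AF27

Shift to the Maidenhead origin (180°W, 90°S): lon 4.26, lat 57.69.
Field (20°×10°, letters A–R): lon ⌊4.26/20⌋ = 0 → A; lat ⌊57.69/10⌋ = 5 → F.
Square (2°×1°, digits 0–9): lon ⌊4.26/2⌋ = 2; lat ⌊7.69/1⌋ = 7.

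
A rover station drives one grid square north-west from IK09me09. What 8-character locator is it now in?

Longitude extended square 0; −1 → -1, wraps to 9, carry into subsquare.
Longitude subsquare m = 12; −1 → 11 = l.
Latitude extended square 9; +1 → 10, wraps to 0, carry into subsquare.
Latitude subsquare e = 4; +1 → 5 = f.

IK09lf90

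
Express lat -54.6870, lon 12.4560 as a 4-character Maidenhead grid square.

JD65

Shift to the Maidenhead origin (180°W, 90°S): lon 192.46, lat 35.31.
Field (20°×10°, letters A–R): lon ⌊192.46/20⌋ = 9 → J; lat ⌊35.31/10⌋ = 3 → D.
Square (2°×1°, digits 0–9): lon ⌊12.46/2⌋ = 6; lat ⌊5.31/1⌋ = 5.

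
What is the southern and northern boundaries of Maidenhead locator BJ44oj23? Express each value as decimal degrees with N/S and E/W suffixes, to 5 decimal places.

Field B=1, J=9: +1·20° lon, +9·10° lat → SW at lon -160°, lat 0°.
Square 4, 4: +4·2° lon, +4·1° lat → SW at lon -152°, lat 4°.
Subsquare o=14, j=9: +14·0.0833333° lon, +9·0.0416667° lat → SW at lon -150.833°, lat 4.375°.
Extended square 2, 3: +2·0.00833333° lon, +3·0.00416667° lat → SW at lon -150.817°, lat 4.3875°.
Cell spans 0.00833333° lon × 0.00416667° lat.
south 4.38750° N, north 4.39167° N.

4.38750° N, 4.39167° N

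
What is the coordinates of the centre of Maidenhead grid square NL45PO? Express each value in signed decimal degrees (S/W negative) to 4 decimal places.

Field N=13, L=11: +13·20° lon, +11·10° lat → SW at lon 80°, lat 20°.
Square 4, 5: +4·2° lon, +5·1° lat → SW at lon 88°, lat 25°.
Subsquare p=15, o=14: +15·0.0833333° lon, +14·0.0416667° lat → SW at lon 89.25°, lat 25.5833°.
Cell spans 0.0833333° lon × 0.0416667° lat. Centre is SW corner plus half of each.
latitude 25.6042, longitude 89.2917.

25.6042, 89.2917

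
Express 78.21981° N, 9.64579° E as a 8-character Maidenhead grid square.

Shift to the Maidenhead origin (180°W, 90°S): lon 189.64579, lat 168.21981.
Field (20°×10°, letters A–R): lon ⌊189.64579/20⌋ = 9 → J; lat ⌊168.21981/10⌋ = 16 → Q.
Square (2°×1°, digits 0–9): lon ⌊9.64579/2⌋ = 4; lat ⌊8.21981/1⌋ = 8.
Subsquare (5′×2.5′, letters a–x): lon ⌊1.64579/0.0833333⌋ = 19 → t; lat ⌊0.21981/0.0416667⌋ = 5 → f.
Extended square (30″×15″, digits 0–9): lon ⌊0.06246/0.00833333⌋ = 7; lat ⌊0.01148/0.00416667⌋ = 2.

JQ48tf72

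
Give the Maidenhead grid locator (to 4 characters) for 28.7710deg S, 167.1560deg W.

Shift to the Maidenhead origin (180°W, 90°S): lon 12.84, lat 61.23.
Field: 12.84/20 → 0 → A, 61.23/10 → 6 → G; chars AG.
Square: 12.84/2 → 6, 1.23/1 → 1; chars 61.

AG61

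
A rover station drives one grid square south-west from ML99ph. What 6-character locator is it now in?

ML99og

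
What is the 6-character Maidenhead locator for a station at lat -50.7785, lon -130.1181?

Shift to the Maidenhead origin (180°W, 90°S): lon 49.8819, lat 39.2215.
Field (20°×10°, letters A–R): lon ⌊49.8819/20⌋ = 2 → C; lat ⌊39.2215/10⌋ = 3 → D.
Square (2°×1°, digits 0–9): lon ⌊9.8819/2⌋ = 4; lat ⌊9.2215/1⌋ = 9.
Subsquare (5′×2.5′, letters a–x): lon ⌊1.8819/0.0833333⌋ = 22 → w; lat ⌊0.2215/0.0416667⌋ = 5 → f.

CD49wf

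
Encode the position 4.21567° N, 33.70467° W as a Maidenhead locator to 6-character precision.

HJ34df

Add 180° to longitude and 90° to latitude: 146.2953, 94.2157.
Field: lon ⌊146.2953/20⌋ = 7 → H; lat ⌊94.2157/10⌋ = 9 → J.
Square: lon ⌊6.2953/2⌋ = 3; lat ⌊4.2157/1⌋ = 4.
Subsquare: lon ⌊0.2953/0.0833333⌋ = 3 → d; lat ⌊0.2157/0.0416667⌋ = 5 → f.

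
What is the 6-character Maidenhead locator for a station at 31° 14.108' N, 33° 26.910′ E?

Shift to the Maidenhead origin (180°W, 90°S): lon 213.4485, lat 121.2351.
Field: 213.4485/20 → 10 → K, 121.2351/10 → 12 → M; chars KM.
Square: 13.4485/2 → 6, 1.2351/1 → 1; chars 61.
Subsquare: 1.4485/0.0833333 → 17 → r, 0.2351/0.0416667 → 5 → f; chars rf.

KM61rf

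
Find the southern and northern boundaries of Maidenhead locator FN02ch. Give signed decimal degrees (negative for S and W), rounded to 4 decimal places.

42.2917, 42.3333

Field F=5, N=13: +5·20° lon, +13·10° lat → SW at lon -80°, lat 40°.
Square 0, 2: +0·2° lon, +2·1° lat → SW at lon -80°, lat 42°.
Subsquare c=2, h=7: +2·0.0833333° lon, +7·0.0416667° lat → SW at lon -79.8333°, lat 42.2917°.
Cell spans 0.0833333° lon × 0.0416667° lat.
south 42.2917, north 42.3333.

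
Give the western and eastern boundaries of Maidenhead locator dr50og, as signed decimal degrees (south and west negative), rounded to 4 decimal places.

Field D=3, R=17: +3·20° lon, +17·10° lat → SW at lon -120°, lat 80°.
Square 5, 0: +5·2° lon, +0·1° lat → SW at lon -110°, lat 80°.
Subsquare o=14, g=6: +14·0.0833333° lon, +6·0.0416667° lat → SW at lon -108.833°, lat 80.25°.
Cell spans 0.0833333° lon × 0.0416667° lat.
west -108.8333, east -108.7500.

-108.8333, -108.7500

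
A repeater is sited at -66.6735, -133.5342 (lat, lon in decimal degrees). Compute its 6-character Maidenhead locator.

CC33fh

Add 180° to longitude and 90° to latitude: 46.4658, 23.3265.
Field: lon ⌊46.4658/20⌋ = 2 → C; lat ⌊23.3265/10⌋ = 2 → C.
Square: lon ⌊6.4658/2⌋ = 3; lat ⌊3.3265/1⌋ = 3.
Subsquare: lon ⌊0.4658/0.0833333⌋ = 5 → f; lat ⌊0.3265/0.0416667⌋ = 7 → h.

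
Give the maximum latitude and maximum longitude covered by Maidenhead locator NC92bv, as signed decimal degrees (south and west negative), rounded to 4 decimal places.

Field N=13, C=2: +13·20° lon, +2·10° lat → SW at lon 80°, lat -70°.
Square 9, 2: +9·2° lon, +2·1° lat → SW at lon 98°, lat -68°.
Subsquare b=1, v=21: +1·0.0833333° lon, +21·0.0416667° lat → SW at lon 98.0833°, lat -67.125°.
Cell spans 0.0833333° lon × 0.0416667° lat. NE corner is SW corner plus one full cell.
latitude -67.0833, longitude 98.1667.

-67.0833, 98.1667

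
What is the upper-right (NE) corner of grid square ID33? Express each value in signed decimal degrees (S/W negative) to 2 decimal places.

-56.00, -12.00

Field I=8, D=3: +8·20° lon, +3·10° lat → SW at lon -20°, lat -60°.
Square 3, 3: +3·2° lon, +3·1° lat → SW at lon -14°, lat -57°.
Cell spans 2° lon × 1° lat. NE corner is SW corner plus one full cell.
latitude -56.00, longitude -12.00.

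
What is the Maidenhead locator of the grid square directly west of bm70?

Longitude square 7; −1 → 6.
The latitude characters are unchanged.

BM60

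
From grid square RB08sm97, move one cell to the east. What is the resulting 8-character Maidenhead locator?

RB08tm07

Longitude extended square 9; +1 → 10, wraps to 0, carry into subsquare.
Longitude subsquare s = 18; +1 → 19 = t.
The latitude characters are unchanged.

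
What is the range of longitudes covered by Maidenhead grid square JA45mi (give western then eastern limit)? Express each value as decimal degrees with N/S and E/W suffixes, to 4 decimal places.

9.0000° E, 9.0833° E

Field J=9, A=0: +9·20° lon, +0·10° lat → SW at lon 0°, lat -90°.
Square 4, 5: +4·2° lon, +5·1° lat → SW at lon 8°, lat -85°.
Subsquare m=12, i=8: +12·0.0833333° lon, +8·0.0416667° lat → SW at lon 9°, lat -84.6667°.
Cell spans 0.0833333° lon × 0.0416667° lat.
west 9.0000° E, east 9.0833° E.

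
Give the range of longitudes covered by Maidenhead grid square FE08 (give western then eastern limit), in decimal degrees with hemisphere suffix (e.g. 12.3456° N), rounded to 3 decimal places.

80.000° W, 78.000° W

Field F=5, E=4: +5·20° lon, +4·10° lat → SW at lon -80°, lat -50°.
Square 0, 8: +0·2° lon, +8·1° lat → SW at lon -80°, lat -42°.
Cell spans 2° lon × 1° lat.
west 80.000° W, east 78.000° W.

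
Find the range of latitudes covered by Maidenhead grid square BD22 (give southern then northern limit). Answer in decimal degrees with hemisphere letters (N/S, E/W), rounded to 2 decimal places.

58.00° S, 57.00° S

Field B=1, D=3: +1·20° lon, +3·10° lat → SW at lon -160°, lat -60°.
Square 2, 2: +2·2° lon, +2·1° lat → SW at lon -156°, lat -58°.
Cell spans 2° lon × 1° lat.
south 58.00° S, north 57.00° S.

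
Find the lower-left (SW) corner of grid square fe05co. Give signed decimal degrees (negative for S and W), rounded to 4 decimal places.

Field F=5, E=4: +5·20° lon, +4·10° lat → SW at lon -80°, lat -50°.
Square 0, 5: +0·2° lon, +5·1° lat → SW at lon -80°, lat -45°.
Subsquare c=2, o=14: +2·0.0833333° lon, +14·0.0416667° lat → SW at lon -79.8333°, lat -44.4167°.
latitude -44.4167, longitude -79.8333.

-44.4167, -79.8333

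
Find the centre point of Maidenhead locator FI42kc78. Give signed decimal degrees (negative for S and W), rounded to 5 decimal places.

-7.88125, -71.10417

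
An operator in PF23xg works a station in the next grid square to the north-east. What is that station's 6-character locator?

Longitude subsquare x = 23; +1 → 24, wraps to 0 = a, carry into square.
Longitude square 2; +1 → 3.
Latitude subsquare g = 6; +1 → 7 = h.

PF33ah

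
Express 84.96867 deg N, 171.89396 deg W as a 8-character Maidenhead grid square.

Offset from 180°W / 90°S: lon 8.10604°, lat 174.96867°.
Field (20°×10°, letters A–R): 8.10604/20 → 0 → A, 174.96867/10 → 17 → R; chars AR.
Square (2°×1°, digits 0–9): 8.10604/2 → 4, 4.96867/1 → 4; chars 44.
Subsquare (5′×2.5′, letters a–x): 0.10604/0.0833333 → 1 → b, 0.96867/0.0416667 → 23 → x; chars bx.
Extended square (30″×15″, digits 0–9): 0.02271/0.00833333 → 2, 0.01034/0.00416667 → 2; chars 22.

AR44bx22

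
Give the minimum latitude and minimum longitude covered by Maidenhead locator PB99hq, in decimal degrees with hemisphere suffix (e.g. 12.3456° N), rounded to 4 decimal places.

Field P=15, B=1: +15·20° lon, +1·10° lat → SW at lon 120°, lat -80°.
Square 9, 9: +9·2° lon, +9·1° lat → SW at lon 138°, lat -71°.
Subsquare h=7, q=16: +7·0.0833333° lon, +16·0.0416667° lat → SW at lon 138.583°, lat -70.3333°.
latitude 70.3333° S, longitude 138.5833° E.

70.3333° S, 138.5833° E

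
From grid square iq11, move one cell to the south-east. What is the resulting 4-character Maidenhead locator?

IQ20

Longitude square 1; +1 → 2.
Latitude square 1; −1 → 0.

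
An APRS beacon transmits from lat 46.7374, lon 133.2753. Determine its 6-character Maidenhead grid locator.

PN66pr

Shift to the Maidenhead origin (180°W, 90°S): lon 313.2753, lat 136.7374.
Field (20°×10°, letters A–R): 313.2753/20 → 15 → P, 136.7374/10 → 13 → N; chars PN.
Square (2°×1°, digits 0–9): 13.2753/2 → 6, 6.7374/1 → 6; chars 66.
Subsquare (5′×2.5′, letters a–x): 1.2753/0.0833333 → 15 → p, 0.7374/0.0416667 → 17 → r; chars pr.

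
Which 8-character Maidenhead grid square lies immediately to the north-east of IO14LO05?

IO14lo16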